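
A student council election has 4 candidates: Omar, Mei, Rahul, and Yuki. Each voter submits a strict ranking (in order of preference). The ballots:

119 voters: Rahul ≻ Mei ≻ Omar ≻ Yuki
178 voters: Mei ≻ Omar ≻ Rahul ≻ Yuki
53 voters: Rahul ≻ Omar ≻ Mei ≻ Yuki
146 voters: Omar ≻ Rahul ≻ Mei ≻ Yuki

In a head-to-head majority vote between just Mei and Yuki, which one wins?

Mei

Voters preferring Mei to Yuki: 496; preferring Yuki to Mei: 0.
Mei wins the head-to-head.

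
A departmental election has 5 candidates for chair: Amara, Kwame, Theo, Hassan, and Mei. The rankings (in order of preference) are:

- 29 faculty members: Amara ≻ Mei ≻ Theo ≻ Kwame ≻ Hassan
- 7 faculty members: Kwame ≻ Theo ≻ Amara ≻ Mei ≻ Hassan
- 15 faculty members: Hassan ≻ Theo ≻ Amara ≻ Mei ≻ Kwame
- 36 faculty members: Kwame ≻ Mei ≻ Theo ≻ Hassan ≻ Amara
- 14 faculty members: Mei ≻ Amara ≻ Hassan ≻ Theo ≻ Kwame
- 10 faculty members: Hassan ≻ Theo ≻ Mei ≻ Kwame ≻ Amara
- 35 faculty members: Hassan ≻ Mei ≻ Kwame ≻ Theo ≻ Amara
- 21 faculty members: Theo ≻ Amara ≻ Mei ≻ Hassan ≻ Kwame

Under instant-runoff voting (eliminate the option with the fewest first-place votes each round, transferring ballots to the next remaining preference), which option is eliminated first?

Round 1: Amara 29, Kwame 43, Theo 21, Hassan 60, Mei 14. Eliminate Mei.

Mei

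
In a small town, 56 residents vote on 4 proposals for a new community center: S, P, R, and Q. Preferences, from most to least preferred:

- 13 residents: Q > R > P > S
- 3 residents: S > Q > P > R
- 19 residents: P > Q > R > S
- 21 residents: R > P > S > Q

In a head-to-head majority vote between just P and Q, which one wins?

Voters preferring P to Q: 40; preferring Q to P: 16.
P wins the head-to-head.

P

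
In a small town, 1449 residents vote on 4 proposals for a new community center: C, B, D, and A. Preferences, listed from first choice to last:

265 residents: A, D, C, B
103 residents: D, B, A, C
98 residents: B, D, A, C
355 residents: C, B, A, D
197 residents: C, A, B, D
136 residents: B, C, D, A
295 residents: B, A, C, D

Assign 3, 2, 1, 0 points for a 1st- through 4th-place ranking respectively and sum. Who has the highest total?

B

C: 265·1 + 103·0 + 98·0 + 355·3 + 197·3 + 136·2 + 295·1 = 2488
B: 265·0 + 103·2 + 98·3 + 355·2 + 197·1 + 136·3 + 295·3 = 2700
D: 265·2 + 103·3 + 98·2 + 355·0 + 197·0 + 136·1 + 295·0 = 1171
A: 265·3 + 103·1 + 98·1 + 355·1 + 197·2 + 136·0 + 295·2 = 2335
B has the highest Borda score (2700).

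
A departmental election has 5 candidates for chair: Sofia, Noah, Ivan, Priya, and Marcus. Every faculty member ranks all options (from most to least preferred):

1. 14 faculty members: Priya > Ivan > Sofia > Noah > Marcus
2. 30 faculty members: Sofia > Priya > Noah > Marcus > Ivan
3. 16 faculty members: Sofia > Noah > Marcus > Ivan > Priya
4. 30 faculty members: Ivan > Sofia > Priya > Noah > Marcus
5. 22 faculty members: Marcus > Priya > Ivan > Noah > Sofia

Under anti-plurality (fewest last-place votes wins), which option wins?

Noah

Last-place votes: Sofia 22, Noah 0, Ivan 30, Priya 16, Marcus 44.
Noah is ranked last by the fewest voters, so Noah wins.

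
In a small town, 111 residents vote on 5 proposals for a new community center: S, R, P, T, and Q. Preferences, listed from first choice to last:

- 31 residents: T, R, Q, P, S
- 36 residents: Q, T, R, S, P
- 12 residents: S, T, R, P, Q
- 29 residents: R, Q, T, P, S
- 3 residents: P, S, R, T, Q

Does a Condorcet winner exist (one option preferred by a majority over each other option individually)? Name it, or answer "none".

Checking pairwise contests:
R beats S 96–15.
T beats R 79–32.
R beats P 108–3.
Q beats T 65–46.
R beats Q 75–36.
Every option loses at least one head-to-head, so there is no Condorcet winner.

none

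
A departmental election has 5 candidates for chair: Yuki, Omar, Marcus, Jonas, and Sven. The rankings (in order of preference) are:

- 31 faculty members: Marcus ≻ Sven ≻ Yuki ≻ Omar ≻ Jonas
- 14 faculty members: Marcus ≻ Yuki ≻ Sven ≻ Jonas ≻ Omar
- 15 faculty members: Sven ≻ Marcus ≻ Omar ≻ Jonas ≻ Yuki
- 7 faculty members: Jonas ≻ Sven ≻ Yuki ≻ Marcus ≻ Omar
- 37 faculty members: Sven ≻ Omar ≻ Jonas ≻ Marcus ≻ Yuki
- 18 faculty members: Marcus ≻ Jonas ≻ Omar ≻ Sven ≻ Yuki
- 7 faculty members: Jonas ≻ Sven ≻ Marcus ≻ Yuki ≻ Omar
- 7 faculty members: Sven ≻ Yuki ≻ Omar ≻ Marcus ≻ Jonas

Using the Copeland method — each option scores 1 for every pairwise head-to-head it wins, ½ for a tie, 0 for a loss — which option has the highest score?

Yuki: loses to Omar, Marcus, Jonas, and Sven → score 0.
Omar: beats Yuki and Jonas; loses to Marcus and Sven → score 2.
Marcus: beats Yuki, Omar, and Jonas; loses to Sven → score 3.
Jonas: beats Yuki; loses to Omar, Marcus, and Sven → score 1.
Sven: beats Yuki, Omar, Marcus, and Jonas → score 4.
Sven has the best pairwise record.

Sven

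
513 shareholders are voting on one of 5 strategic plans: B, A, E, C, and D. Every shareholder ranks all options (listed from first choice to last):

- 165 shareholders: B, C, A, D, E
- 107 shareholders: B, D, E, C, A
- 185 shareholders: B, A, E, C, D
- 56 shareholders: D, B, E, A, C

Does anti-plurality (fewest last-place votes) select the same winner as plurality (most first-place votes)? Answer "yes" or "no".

Anti-plurality — last-place votes: B 0, A 107, E 165, C 56, D 185. Winner: B.
Plurality — first-place votes: B 457, A 0, E 0, C 0, D 56. Winner: B.
The two methods agree.

yes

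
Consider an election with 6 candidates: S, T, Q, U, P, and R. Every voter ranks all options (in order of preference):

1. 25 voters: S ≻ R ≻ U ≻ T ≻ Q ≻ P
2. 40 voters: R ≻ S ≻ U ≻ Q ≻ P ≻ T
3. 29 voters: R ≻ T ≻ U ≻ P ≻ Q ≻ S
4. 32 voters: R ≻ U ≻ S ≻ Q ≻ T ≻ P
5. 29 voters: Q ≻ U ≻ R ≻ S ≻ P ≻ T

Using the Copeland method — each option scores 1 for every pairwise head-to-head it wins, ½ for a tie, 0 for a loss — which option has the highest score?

R

S: beats T, Q, and P; loses to U and R → score 3.
T: beats P; loses to S, Q, U, and R → score 1.
Q: beats T and P; loses to S, U, and R → score 2.
U: beats S, T, Q, and P; loses to R → score 4.
P: loses to S, T, Q, U, and R → score 0.
R: beats S, T, Q, U, and P → score 5.
R has the best pairwise record.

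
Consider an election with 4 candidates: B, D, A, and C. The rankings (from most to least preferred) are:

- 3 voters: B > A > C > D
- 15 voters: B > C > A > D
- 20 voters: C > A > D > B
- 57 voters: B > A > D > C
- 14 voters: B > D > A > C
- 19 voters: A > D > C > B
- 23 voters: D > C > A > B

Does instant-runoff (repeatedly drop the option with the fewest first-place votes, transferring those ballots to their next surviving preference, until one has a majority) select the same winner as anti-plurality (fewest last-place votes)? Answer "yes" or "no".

no

Instant-runoff — R1 B 89, D 23, A 19, C 20 (B winner). Winner: B.
Anti-plurality — last-place votes: B 62, D 18, A 0, C 71. Winner: A.
The two methods disagree.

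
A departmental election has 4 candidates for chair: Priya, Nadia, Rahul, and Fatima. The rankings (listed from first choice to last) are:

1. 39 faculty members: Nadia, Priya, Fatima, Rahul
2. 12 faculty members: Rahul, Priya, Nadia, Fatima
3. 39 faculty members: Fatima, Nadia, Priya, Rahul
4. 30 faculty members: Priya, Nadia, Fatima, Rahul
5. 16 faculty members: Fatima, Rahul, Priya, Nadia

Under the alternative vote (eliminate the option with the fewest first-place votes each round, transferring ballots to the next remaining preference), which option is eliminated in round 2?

Round 1: Priya 30, Nadia 39, Rahul 12, Fatima 55. Eliminate Rahul.
Round 2: Priya 42, Nadia 39, Fatima 55. Eliminate Nadia.

Nadia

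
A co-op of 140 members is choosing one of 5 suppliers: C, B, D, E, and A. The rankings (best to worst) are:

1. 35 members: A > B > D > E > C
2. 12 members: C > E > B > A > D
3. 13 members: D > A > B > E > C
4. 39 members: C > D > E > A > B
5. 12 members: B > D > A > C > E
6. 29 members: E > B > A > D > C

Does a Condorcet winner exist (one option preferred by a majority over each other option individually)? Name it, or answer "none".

none

Checking pairwise contests:
B beats C 89–51.
E beats B 80–60.
B beats D 88–52.
D beats E 99–41.
E beats A 80–60.
Every option loses at least one head-to-head, so there is no Condorcet winner.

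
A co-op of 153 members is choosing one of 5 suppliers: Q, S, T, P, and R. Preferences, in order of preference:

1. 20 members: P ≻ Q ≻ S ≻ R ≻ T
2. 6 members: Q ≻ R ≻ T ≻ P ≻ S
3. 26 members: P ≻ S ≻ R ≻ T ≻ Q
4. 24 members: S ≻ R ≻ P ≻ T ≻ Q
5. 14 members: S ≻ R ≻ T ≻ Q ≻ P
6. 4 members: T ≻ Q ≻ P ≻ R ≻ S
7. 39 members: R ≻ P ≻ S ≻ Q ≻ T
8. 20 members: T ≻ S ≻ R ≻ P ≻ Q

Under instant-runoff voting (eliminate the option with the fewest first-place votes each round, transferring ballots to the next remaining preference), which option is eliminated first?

Round 1: Q 6, S 38, T 24, P 46, R 39. Eliminate Q.

Q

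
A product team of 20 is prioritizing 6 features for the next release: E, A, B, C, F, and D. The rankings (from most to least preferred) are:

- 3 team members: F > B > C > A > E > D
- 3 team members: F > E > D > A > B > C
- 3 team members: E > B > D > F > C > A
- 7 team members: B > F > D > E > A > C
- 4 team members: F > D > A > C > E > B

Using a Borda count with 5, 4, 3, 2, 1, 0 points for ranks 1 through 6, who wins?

E: 3·1 + 3·4 + 3·5 + 7·2 + 4·1 = 48
A: 3·2 + 3·2 + 3·0 + 7·1 + 4·3 = 31
B: 3·4 + 3·1 + 3·4 + 7·5 + 4·0 = 62
C: 3·3 + 3·0 + 3·1 + 7·0 + 4·2 = 20
F: 3·5 + 3·5 + 3·2 + 7·4 + 4·5 = 84
D: 3·0 + 3·3 + 3·3 + 7·3 + 4·4 = 55
F has the highest Borda score (84).

F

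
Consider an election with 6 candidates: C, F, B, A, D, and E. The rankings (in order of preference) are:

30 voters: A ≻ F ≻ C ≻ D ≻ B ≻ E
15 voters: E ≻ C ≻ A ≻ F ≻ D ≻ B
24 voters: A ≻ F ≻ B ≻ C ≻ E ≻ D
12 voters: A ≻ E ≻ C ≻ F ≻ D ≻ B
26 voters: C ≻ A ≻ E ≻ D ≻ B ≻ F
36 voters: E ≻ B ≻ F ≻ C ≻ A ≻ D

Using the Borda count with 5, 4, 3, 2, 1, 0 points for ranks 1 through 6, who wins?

C: 30·3 + 15·4 + 24·2 + 12·3 + 26·5 + 36·2 = 436
F: 30·4 + 15·2 + 24·4 + 12·2 + 26·0 + 36·3 = 378
B: 30·1 + 15·0 + 24·3 + 12·0 + 26·1 + 36·4 = 272
A: 30·5 + 15·3 + 24·5 + 12·5 + 26·4 + 36·1 = 515
D: 30·2 + 15·1 + 24·0 + 12·1 + 26·2 + 36·0 = 139
E: 30·0 + 15·5 + 24·1 + 12·4 + 26·3 + 36·5 = 405
A has the highest Borda score (515).

A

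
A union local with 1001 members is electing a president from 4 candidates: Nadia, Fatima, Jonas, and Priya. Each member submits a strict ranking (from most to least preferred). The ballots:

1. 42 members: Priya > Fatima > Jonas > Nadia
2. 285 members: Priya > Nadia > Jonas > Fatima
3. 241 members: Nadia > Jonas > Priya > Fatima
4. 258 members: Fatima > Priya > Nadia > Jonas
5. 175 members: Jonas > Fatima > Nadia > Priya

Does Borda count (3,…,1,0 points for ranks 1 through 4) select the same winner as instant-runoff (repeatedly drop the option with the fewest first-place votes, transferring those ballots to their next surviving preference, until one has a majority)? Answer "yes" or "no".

Borda — scores: Nadia 1726, Fatima 1208, Jonas 1334, Priya 1738. Winner: Priya.
Instant-runoff — R1 Nadia 241, Fatima 258, Jonas 175, Priya 327 (Jonas out); R2 Nadia 241, Fatima 433, Priya 327 (Nadia out); R3 Fatima 433, Priya 568 (Priya winner). Winner: Priya.
The two methods agree.

yes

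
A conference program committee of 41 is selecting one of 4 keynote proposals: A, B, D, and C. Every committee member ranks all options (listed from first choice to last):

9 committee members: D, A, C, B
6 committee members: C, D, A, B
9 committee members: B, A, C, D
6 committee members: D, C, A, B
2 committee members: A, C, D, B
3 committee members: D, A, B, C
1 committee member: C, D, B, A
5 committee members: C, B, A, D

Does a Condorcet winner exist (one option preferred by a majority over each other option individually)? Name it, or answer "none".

none

Checking pairwise contests:
D beats A 25–16.
A beats B 26–15.
C beats D 23–18.
A beats C 23–18.
Every option loses at least one head-to-head, so there is no Condorcet winner.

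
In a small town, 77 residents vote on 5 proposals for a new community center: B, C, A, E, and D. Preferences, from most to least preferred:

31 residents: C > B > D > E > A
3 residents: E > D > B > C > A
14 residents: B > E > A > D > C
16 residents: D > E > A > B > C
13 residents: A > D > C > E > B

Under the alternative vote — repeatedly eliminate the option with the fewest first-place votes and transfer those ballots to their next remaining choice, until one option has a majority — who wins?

Round 1: B 14, C 31, A 13, E 3, D 16. Eliminate E.
Round 2: B 14, C 31, A 13, D 19. Eliminate A.
Round 3: B 14, C 31, D 32. Eliminate B.
Round 4: C 31, D 46. D has a majority.

D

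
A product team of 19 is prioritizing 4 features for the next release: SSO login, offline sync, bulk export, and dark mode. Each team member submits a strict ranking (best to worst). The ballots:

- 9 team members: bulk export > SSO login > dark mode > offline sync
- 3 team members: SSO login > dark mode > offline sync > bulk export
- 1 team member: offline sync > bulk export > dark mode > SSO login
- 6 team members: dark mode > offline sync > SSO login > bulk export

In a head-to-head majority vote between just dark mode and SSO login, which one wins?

Voters preferring dark mode to SSO login: 7; preferring SSO login to dark mode: 12.
SSO login wins the head-to-head.

SSO login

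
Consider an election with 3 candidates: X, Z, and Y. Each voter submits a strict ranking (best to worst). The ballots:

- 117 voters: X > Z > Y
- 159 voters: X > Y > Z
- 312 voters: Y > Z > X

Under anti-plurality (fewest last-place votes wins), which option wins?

Last-place votes: X 312, Z 159, Y 117.
Y is ranked last by the fewest voters, so Y wins.

Y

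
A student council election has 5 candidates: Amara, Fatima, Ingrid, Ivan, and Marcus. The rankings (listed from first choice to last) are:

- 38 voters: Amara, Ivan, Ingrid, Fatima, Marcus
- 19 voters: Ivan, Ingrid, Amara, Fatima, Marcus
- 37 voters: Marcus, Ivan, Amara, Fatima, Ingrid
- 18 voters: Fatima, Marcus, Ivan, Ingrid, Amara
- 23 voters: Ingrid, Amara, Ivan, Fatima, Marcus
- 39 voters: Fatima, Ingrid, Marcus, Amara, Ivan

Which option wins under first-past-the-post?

Fatima

First-place votes: Amara 38, Fatima 57, Ingrid 23, Ivan 19, Marcus 37.
Fatima has the most first-place votes.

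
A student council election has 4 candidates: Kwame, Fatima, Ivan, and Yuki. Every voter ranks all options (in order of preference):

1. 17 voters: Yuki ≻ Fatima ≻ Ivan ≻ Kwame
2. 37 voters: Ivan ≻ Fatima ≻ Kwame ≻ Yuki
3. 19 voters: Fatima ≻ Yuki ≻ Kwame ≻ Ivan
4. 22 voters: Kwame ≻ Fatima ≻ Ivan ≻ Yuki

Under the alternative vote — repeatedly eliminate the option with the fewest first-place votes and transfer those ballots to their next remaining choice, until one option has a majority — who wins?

Fatima

Round 1: Kwame 22, Fatima 19, Ivan 37, Yuki 17. Eliminate Yuki.
Round 2: Kwame 22, Fatima 36, Ivan 37. Eliminate Kwame.
Round 3: Fatima 58, Ivan 37. Fatima has a majority.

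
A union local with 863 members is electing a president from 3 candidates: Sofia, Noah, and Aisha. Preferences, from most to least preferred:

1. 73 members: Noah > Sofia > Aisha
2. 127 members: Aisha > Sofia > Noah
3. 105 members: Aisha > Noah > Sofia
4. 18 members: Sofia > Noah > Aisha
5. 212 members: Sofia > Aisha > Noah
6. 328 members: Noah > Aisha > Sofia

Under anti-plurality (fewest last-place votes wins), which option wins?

Aisha

Last-place votes: Sofia 433, Noah 339, Aisha 91.
Aisha is ranked last by the fewest voters, so Aisha wins.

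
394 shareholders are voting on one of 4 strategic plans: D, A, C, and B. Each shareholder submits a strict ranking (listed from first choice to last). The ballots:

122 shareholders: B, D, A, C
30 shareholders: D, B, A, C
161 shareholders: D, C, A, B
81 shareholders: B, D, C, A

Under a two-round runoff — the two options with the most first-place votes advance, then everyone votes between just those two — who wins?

B

Round 1 first-place votes: D 191, A 0, C 0, B 203.
B and D advance.
Runoff: B is preferred to D by 203 voters; D by 191.
B wins the runoff.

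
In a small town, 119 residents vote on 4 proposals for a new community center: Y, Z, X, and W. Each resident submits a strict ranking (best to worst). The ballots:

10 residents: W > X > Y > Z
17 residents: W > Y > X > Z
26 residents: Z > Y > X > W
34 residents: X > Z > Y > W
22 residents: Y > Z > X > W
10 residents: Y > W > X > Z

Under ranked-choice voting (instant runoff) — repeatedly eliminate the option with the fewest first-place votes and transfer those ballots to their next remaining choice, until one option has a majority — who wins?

Y

Round 1: Y 32, Z 26, X 34, W 27. Eliminate Z.
Round 2: Y 58, X 34, W 27. Eliminate W.
Round 3: Y 75, X 44. Y has a majority.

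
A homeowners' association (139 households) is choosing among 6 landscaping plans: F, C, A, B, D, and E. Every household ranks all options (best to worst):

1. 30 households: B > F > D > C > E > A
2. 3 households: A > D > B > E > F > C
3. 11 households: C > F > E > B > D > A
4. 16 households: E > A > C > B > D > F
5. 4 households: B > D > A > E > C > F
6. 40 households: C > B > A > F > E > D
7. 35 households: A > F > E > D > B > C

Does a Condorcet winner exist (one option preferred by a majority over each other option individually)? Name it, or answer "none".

B vs F: 93–46 for B.
B vs C: 72–67 for B.
B vs A: 85–54 for B.
B vs D: 101–38 for B.
B vs E: 77–62 for B.
B beats every other option head-to-head.

B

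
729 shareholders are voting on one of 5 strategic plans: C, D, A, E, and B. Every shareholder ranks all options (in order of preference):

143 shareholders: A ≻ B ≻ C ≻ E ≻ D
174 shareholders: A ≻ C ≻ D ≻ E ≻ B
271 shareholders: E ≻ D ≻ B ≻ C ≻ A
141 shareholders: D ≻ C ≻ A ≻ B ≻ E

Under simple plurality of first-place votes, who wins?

A

First-place votes: C 0, D 141, A 317, E 271, B 0.
A has the most first-place votes.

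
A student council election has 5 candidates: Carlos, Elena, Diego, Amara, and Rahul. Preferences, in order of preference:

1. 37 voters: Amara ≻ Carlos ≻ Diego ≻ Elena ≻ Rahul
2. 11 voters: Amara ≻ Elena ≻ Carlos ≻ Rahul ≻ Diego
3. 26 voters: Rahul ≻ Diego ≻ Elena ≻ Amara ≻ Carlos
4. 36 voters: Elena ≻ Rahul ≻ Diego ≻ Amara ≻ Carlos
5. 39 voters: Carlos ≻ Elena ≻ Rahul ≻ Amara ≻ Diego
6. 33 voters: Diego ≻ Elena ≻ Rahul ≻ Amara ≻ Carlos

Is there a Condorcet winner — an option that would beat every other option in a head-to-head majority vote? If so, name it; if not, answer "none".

Checking pairwise contests:
Elena beats Carlos 106–76.
Diego beats Elena 96–86.
Rahul beats Diego 112–70.
Elena beats Amara 134–48.
Elena beats Rahul 156–26.
Every option loses at least one head-to-head, so there is no Condorcet winner.

none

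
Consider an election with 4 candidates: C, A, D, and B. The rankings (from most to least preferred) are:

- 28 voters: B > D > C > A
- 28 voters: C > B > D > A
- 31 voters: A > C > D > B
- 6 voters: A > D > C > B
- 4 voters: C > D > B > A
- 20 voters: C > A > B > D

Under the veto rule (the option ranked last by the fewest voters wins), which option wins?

C

Last-place votes: C 0, A 60, D 20, B 37.
C is ranked last by the fewest voters, so C wins.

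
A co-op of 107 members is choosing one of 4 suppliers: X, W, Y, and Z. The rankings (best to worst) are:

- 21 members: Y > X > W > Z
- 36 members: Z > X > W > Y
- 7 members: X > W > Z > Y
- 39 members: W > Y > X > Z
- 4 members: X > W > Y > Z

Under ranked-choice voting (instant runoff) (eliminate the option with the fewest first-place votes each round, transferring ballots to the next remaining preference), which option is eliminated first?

X

Round 1: X 11, W 39, Y 21, Z 36. Eliminate X.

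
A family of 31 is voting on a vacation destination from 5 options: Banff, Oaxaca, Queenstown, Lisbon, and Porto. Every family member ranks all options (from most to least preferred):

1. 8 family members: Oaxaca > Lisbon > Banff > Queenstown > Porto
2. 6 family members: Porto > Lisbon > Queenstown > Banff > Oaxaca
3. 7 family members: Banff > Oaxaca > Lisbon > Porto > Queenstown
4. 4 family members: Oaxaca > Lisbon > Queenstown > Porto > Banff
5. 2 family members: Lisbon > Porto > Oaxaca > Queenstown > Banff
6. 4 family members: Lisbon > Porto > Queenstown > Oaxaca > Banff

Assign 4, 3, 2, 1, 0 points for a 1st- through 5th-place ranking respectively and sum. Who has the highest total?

Banff: 8·2 + 6·1 + 7·4 + 4·0 + 2·0 + 4·0 = 50
Oaxaca: 8·4 + 6·0 + 7·3 + 4·4 + 2·2 + 4·1 = 77
Queenstown: 8·1 + 6·2 + 7·0 + 4·2 + 2·1 + 4·2 = 38
Lisbon: 8·3 + 6·3 + 7·2 + 4·3 + 2·4 + 4·4 = 92
Porto: 8·0 + 6·4 + 7·1 + 4·1 + 2·3 + 4·3 = 53
Lisbon has the highest Borda score (92).

Lisbon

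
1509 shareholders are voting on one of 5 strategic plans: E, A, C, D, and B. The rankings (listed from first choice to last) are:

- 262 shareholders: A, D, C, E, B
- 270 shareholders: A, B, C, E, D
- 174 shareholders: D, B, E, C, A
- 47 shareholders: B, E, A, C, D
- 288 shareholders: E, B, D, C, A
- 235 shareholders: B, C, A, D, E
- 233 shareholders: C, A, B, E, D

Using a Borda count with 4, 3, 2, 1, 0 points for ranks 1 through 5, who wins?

B

E: 262·1 + 270·1 + 174·2 + 47·3 + 288·4 + 235·0 + 233·1 = 2406
A: 262·4 + 270·4 + 174·0 + 47·2 + 288·0 + 235·2 + 233·3 = 3391
C: 262·2 + 270·2 + 174·1 + 47·1 + 288·1 + 235·3 + 233·4 = 3210
D: 262·3 + 270·0 + 174·4 + 47·0 + 288·2 + 235·1 + 233·0 = 2293
B: 262·0 + 270·3 + 174·3 + 47·4 + 288·3 + 235·4 + 233·2 = 3790
B has the highest Borda score (3790).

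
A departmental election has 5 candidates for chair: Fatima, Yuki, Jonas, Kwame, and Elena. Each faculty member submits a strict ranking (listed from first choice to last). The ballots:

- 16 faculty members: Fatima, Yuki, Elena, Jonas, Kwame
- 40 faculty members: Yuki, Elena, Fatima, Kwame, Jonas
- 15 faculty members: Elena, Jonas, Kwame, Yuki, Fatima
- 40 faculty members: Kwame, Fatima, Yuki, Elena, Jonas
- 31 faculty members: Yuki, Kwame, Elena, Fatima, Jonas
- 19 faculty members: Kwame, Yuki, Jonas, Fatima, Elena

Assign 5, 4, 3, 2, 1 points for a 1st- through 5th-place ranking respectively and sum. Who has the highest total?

Yuki

Fatima: 16·5 + 40·3 + 15·1 + 40·4 + 31·2 + 19·2 = 475
Yuki: 16·4 + 40·5 + 15·2 + 40·3 + 31·5 + 19·4 = 645
Jonas: 16·2 + 40·1 + 15·4 + 40·1 + 31·1 + 19·3 = 260
Kwame: 16·1 + 40·2 + 15·3 + 40·5 + 31·4 + 19·5 = 560
Elena: 16·3 + 40·4 + 15·5 + 40·2 + 31·3 + 19·1 = 475
Yuki has the highest Borda score (645).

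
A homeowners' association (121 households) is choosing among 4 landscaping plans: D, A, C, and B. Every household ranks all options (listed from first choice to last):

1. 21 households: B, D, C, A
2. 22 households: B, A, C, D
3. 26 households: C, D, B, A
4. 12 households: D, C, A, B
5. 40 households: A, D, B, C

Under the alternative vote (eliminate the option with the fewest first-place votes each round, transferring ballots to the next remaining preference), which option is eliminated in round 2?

C

Round 1: D 12, A 40, C 26, B 43. Eliminate D.
Round 2: A 40, C 38, B 43. Eliminate C.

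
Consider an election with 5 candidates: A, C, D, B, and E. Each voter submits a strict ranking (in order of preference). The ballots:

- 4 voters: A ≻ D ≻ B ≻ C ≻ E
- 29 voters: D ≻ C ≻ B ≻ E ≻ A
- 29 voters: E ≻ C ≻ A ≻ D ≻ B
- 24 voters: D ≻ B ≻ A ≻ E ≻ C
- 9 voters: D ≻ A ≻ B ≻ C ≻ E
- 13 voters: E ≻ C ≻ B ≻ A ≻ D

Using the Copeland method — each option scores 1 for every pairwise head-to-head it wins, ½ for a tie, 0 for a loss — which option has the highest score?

D

A: loses to C, D, B, and E → score 0.
C: beats A and B; loses to D and E → score 2.
D: beats A, C, B, and E → score 4.
B: beats A and E; loses to C and D → score 2.
E: beats A and C; loses to D and B → score 2.
D has the best pairwise record.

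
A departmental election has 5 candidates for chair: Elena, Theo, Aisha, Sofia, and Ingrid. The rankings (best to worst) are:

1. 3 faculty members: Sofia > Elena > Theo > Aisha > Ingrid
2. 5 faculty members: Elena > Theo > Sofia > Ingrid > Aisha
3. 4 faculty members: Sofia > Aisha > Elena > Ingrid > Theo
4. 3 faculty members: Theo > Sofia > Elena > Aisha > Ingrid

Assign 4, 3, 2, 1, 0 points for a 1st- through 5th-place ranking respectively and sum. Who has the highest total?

Elena: 3·3 + 5·4 + 4·2 + 3·2 = 43
Theo: 3·2 + 5·3 + 4·0 + 3·4 = 33
Aisha: 3·1 + 5·0 + 4·3 + 3·1 = 18
Sofia: 3·4 + 5·2 + 4·4 + 3·3 = 47
Ingrid: 3·0 + 5·1 + 4·1 + 3·0 = 9
Sofia has the highest Borda score (47).

Sofia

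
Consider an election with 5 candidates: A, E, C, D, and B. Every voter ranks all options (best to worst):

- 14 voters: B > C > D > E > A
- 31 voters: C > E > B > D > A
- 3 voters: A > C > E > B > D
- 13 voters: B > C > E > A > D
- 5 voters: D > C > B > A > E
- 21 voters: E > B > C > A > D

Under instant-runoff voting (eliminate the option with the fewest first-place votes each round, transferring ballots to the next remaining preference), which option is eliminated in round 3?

Round 1: A 3, E 21, C 31, D 5, B 27. Eliminate A.
Round 2: E 21, C 34, D 5, B 27. Eliminate D.
Round 3: E 21, C 39, B 27. Eliminate E.

E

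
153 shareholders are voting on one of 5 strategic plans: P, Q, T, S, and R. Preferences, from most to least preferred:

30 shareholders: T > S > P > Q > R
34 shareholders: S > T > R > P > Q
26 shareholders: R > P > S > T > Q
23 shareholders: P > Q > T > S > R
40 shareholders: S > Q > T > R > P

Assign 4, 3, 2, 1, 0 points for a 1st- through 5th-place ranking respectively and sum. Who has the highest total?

S

P: 30·2 + 34·1 + 26·3 + 23·4 + 40·0 = 264
Q: 30·1 + 34·0 + 26·0 + 23·3 + 40·3 = 219
T: 30·4 + 34·3 + 26·1 + 23·2 + 40·2 = 374
S: 30·3 + 34·4 + 26·2 + 23·1 + 40·4 = 461
R: 30·0 + 34·2 + 26·4 + 23·0 + 40·1 = 212
S has the highest Borda score (461).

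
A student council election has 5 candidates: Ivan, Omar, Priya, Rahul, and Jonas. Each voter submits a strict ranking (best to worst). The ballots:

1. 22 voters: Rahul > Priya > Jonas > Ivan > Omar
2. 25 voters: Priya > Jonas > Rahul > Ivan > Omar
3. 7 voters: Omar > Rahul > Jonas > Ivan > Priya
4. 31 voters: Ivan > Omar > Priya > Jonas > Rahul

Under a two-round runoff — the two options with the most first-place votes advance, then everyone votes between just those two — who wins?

Priya

Round 1 first-place votes: Ivan 31, Omar 7, Priya 25, Rahul 22, Jonas 0.
Ivan and Priya advance.
Runoff: Ivan is preferred to Priya by 38 voters; Priya by 47.
Priya wins the runoff.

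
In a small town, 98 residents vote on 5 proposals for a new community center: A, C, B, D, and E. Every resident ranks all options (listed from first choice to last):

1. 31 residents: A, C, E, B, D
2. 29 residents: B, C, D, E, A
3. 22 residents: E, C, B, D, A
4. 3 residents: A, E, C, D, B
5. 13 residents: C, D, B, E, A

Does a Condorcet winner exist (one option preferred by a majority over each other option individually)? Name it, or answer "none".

C vs A: 64–34 for C.
C vs B: 69–29 for C.
C vs D: 98–0 for C.
C vs E: 73–25 for C.
C beats every other option head-to-head.

C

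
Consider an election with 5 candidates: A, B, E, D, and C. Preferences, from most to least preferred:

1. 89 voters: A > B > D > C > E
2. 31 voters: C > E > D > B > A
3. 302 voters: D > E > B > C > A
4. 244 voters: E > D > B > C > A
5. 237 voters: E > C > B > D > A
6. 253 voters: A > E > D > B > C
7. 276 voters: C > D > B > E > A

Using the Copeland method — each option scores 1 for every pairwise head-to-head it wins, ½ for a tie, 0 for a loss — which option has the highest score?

A: loses to B, E, D, and C → score 0.
B: beats A and C; loses to E and D → score 2.
E: beats A, B, D, and C → score 4.
D: beats A, B, and C; loses to E → score 3.
C: beats A; loses to B, E, and D → score 1.
E has the best pairwise record.

E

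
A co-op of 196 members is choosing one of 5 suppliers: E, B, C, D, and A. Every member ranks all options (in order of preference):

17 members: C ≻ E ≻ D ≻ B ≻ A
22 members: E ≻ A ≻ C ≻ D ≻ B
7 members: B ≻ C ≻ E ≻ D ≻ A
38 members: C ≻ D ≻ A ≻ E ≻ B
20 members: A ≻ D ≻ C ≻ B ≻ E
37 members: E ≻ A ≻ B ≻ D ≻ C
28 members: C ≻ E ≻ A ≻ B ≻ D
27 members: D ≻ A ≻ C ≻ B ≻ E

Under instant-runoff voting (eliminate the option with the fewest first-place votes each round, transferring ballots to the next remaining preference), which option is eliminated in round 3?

Round 1: E 59, B 7, C 83, D 27, A 20. Eliminate B.
Round 2: E 59, C 90, D 27, A 20. Eliminate A.
Round 3: E 59, C 90, D 47. Eliminate D.

D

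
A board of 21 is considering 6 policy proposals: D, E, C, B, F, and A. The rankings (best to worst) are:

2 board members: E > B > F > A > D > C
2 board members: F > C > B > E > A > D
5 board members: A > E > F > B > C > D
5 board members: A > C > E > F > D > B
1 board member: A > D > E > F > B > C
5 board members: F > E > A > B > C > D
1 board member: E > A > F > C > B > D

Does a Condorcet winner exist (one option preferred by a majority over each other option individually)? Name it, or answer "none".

A

A vs D: 21–0 for A.
A vs E: 11–10 for A.
A vs C: 19–2 for A.
A vs B: 17–4 for A.
A vs F: 12–9 for A.
A beats every other option head-to-head.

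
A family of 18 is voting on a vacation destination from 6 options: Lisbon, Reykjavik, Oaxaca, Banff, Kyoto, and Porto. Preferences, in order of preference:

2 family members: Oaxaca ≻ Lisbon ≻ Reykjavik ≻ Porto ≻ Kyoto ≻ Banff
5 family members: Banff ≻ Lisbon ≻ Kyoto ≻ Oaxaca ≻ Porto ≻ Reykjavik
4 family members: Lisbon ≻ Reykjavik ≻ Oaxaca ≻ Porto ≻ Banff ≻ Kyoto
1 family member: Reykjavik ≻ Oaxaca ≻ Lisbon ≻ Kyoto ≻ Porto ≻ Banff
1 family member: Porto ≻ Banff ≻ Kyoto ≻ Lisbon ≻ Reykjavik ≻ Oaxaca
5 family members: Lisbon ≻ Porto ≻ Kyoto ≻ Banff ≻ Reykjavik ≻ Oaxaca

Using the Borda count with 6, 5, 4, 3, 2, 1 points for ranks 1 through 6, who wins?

Lisbon

Lisbon: 2·5 + 5·5 + 4·6 + 1·4 + 1·3 + 5·6 = 96
Reykjavik: 2·4 + 5·1 + 4·5 + 1·6 + 1·2 + 5·2 = 51
Oaxaca: 2·6 + 5·3 + 4·4 + 1·5 + 1·1 + 5·1 = 54
Banff: 2·1 + 5·6 + 4·2 + 1·1 + 1·5 + 5·3 = 61
Kyoto: 2·2 + 5·4 + 4·1 + 1·3 + 1·4 + 5·4 = 55
Porto: 2·3 + 5·2 + 4·3 + 1·2 + 1·6 + 5·5 = 61
Lisbon has the highest Borda score (96).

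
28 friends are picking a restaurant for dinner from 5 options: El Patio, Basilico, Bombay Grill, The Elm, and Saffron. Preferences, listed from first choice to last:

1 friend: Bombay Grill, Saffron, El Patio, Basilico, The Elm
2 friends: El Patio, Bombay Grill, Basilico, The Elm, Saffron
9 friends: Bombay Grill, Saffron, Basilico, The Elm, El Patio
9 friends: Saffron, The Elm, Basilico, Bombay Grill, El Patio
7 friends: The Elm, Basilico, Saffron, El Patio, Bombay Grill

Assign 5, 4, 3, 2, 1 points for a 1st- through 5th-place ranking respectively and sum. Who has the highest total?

El Patio: 1·3 + 2·5 + 9·1 + 9·1 + 7·2 = 45
Basilico: 1·2 + 2·3 + 9·3 + 9·3 + 7·4 = 90
Bombay Grill: 1·5 + 2·4 + 9·5 + 9·2 + 7·1 = 83
The Elm: 1·1 + 2·2 + 9·2 + 9·4 + 7·5 = 94
Saffron: 1·4 + 2·1 + 9·4 + 9·5 + 7·3 = 108
Saffron has the highest Borda score (108).

Saffron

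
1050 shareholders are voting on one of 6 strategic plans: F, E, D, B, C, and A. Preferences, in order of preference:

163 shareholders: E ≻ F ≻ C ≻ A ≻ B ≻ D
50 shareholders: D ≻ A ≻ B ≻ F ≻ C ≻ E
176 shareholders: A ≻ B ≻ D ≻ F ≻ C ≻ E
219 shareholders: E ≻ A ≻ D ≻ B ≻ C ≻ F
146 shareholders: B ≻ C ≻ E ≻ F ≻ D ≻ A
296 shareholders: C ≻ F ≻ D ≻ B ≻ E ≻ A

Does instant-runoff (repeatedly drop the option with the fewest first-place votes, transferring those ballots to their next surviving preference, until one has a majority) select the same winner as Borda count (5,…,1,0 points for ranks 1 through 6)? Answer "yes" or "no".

yes

Instant-runoff — R1 F 0, E 382, D 50, B 146, C 296, A 176 (F out); R2 E 382, D 50, B 146, C 296, A 176 (D out); R3 E 382, B 146, C 296, A 226 (B out); R4 E 382, C 442, A 226 (A out); R5 E 382, C 668 (C winner). Winner: C.
Borda — scores: F 2580, E 2644, D 2469, B 2777, C 2998, A 2282. Winner: C.
The two methods agree.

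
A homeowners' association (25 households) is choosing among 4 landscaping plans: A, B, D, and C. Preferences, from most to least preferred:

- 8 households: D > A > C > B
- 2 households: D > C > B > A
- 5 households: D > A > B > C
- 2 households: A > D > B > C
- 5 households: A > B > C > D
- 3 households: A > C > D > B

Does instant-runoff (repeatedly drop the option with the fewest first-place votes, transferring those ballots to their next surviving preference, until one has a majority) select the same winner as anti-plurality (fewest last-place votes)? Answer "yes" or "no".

no

Instant-runoff — R1 A 10, B 0, D 15, C 0 (D winner). Winner: D.
Anti-plurality — last-place votes: A 2, B 11, D 5, C 7. Winner: A.
The two methods disagree.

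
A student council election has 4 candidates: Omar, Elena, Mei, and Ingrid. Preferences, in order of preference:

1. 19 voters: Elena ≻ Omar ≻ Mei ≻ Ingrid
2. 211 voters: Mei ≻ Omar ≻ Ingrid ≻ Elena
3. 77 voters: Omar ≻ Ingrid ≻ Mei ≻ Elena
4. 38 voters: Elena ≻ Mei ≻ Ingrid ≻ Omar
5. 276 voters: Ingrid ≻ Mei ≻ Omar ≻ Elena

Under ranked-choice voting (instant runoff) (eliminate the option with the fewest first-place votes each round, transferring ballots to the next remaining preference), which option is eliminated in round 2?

Omar

Round 1: Omar 77, Elena 57, Mei 211, Ingrid 276. Eliminate Elena.
Round 2: Omar 96, Mei 249, Ingrid 276. Eliminate Omar.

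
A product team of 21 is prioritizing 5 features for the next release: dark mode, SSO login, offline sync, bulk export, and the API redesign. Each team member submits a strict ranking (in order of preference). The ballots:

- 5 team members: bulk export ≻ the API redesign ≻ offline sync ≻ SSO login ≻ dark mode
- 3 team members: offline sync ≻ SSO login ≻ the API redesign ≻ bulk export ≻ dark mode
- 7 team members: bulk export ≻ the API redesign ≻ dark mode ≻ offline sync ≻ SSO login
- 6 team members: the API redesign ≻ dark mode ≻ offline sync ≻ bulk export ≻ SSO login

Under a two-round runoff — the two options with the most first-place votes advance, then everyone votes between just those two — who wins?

Round 1 first-place votes: dark mode 0, SSO login 0, offline sync 3, bulk export 12, the API redesign 6.
bulk export and the API redesign advance.
Runoff: bulk export is preferred to the API redesign by 12 voters; the API redesign by 9.
bulk export wins the runoff.

bulk export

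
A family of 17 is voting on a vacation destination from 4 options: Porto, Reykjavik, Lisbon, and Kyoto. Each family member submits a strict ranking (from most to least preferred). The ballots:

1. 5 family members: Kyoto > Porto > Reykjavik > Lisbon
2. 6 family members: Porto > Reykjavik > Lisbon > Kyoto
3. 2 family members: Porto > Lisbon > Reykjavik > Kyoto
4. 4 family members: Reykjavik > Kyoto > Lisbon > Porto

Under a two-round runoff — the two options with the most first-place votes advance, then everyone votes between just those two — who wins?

Kyoto

Round 1 first-place votes: Porto 8, Reykjavik 4, Lisbon 0, Kyoto 5.
Porto and Kyoto advance.
Runoff: Porto is preferred to Kyoto by 8 voters; Kyoto by 9.
Kyoto wins the runoff.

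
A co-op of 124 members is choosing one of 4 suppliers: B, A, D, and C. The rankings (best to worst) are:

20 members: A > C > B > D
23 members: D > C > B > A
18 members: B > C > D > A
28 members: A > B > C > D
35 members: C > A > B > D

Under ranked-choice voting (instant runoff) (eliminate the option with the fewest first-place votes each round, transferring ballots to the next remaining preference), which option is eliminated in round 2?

D

Round 1: B 18, A 48, D 23, C 35. Eliminate B.
Round 2: A 48, D 23, C 53. Eliminate D.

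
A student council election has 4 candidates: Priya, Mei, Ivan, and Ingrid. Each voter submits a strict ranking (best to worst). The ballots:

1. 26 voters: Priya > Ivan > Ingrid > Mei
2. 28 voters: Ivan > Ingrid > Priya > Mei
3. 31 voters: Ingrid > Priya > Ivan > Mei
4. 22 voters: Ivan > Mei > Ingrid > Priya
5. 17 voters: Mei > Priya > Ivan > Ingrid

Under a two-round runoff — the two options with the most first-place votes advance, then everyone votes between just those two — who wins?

Ivan

Round 1 first-place votes: Priya 26, Mei 17, Ivan 50, Ingrid 31.
Ivan and Ingrid advance.
Runoff: Ivan is preferred to Ingrid by 93 voters; Ingrid by 31.
Ivan wins the runoff.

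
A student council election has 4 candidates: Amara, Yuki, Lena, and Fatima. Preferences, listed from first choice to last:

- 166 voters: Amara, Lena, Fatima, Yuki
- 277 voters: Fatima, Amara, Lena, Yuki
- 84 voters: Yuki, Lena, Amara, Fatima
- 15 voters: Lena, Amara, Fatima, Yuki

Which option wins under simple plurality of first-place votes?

Fatima

First-place votes: Amara 166, Yuki 84, Lena 15, Fatima 277.
Fatima has the most first-place votes.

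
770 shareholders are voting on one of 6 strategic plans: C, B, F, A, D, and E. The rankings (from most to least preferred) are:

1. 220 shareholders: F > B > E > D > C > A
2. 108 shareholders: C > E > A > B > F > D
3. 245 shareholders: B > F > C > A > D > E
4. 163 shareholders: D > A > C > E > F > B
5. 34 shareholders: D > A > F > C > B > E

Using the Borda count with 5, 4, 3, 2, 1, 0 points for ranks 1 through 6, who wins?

F

C: 220·1 + 108·5 + 245·3 + 163·3 + 34·2 = 2052
B: 220·4 + 108·2 + 245·5 + 163·0 + 34·1 = 2355
F: 220·5 + 108·1 + 245·4 + 163·1 + 34·3 = 2453
A: 220·0 + 108·3 + 245·2 + 163·4 + 34·4 = 1602
D: 220·2 + 108·0 + 245·1 + 163·5 + 34·5 = 1670
E: 220·3 + 108·4 + 245·0 + 163·2 + 34·0 = 1418
F has the highest Borda score (2453).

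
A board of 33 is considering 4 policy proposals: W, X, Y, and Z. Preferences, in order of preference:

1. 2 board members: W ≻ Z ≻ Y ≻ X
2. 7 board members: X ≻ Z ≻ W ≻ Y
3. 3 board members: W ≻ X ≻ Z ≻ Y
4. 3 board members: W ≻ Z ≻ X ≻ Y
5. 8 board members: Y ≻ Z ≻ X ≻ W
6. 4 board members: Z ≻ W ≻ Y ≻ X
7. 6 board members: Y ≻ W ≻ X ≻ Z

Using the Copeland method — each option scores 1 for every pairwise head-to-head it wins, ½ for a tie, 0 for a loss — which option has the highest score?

W: beats X and Y; loses to Z → score 2.
X: loses to W, Y, and Z → score 0.
Y: beats X; loses to W and Z → score 1.
Z: beats W, X, and Y → score 3.
Z has the best pairwise record.

Z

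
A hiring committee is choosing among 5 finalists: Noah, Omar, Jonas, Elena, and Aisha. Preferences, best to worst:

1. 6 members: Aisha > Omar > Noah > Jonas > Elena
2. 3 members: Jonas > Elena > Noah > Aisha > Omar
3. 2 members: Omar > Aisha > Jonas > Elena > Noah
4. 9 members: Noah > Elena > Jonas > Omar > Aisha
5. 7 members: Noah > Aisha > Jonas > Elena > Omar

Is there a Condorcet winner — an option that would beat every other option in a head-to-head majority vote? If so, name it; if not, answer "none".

Noah

Noah vs Omar: 19–8 for Noah.
Noah vs Jonas: 22–5 for Noah.
Noah vs Elena: 22–5 for Noah.
Noah vs Aisha: 19–8 for Noah.
Noah beats every other option head-to-head.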